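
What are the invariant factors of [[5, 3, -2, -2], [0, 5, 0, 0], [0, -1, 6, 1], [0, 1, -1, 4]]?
(x - 5)^2, (x - 5)^2

The Jordan structure of A has elementary divisors (x - 5)^2, (x - 5)^2. Arranging the block sizes at each eigenvalue in decreasing order and taking row products gives the invariant factors.

Invariant factors (smallest first, each dividing the next): (x - 5)^2, (x - 5)^2.

Check: the last factor (x - 5)^2 is the minimal polynomial, and the product (x - 5)^4 is the characteristic polynomial.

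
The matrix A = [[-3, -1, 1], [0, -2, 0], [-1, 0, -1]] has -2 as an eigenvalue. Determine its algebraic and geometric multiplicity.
algebraic multiplicity 3, geometric multiplicity 1

The characteristic polynomial is (x + 2)^3, so the factor x + 2 appears with exponent 3: the algebraic multiplicity is 3.

rank(A + 2I) = 2, so the eigenspace has dimension 3 - 2 = 1: the geometric multiplicity is 1.

Since 1 < 3, A is not diagonalizable.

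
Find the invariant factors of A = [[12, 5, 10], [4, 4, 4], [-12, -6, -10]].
x - 2, (x - 2)^2

The Jordan structure of A has elementary divisors (x - 2)^2, (x - 2). Arranging the block sizes at each eigenvalue in decreasing order and taking row products gives the invariant factors.

Invariant factors (smallest first, each dividing the next): x - 2, (x - 2)^2.

Check: the last factor (x - 2)^2 is the minimal polynomial, and the product (x - 2)^3 is the characteristic polynomial.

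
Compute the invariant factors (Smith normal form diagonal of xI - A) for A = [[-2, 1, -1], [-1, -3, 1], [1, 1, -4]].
(x + 3)^3

The Jordan structure of A has elementary divisors (x + 3)^3. Arranging the block sizes at each eigenvalue in decreasing order and taking row products gives the invariant factors.

Invariant factors (smallest first, each dividing the next): (x + 3)^3.

Check: the last factor (x + 3)^3 is the minimal polynomial, and the product (x + 3)^3 is the characteristic polynomial.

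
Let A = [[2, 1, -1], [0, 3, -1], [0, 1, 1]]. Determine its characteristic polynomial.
xI - A = [[x - 2, -1, 1], [0, x - 3, 1], [0, -1, x - 1]].

Expanding det(xI - A) along the first row:
det(xI - A) = + (x - 2)·det([[x - 3, 1], [-1, x - 1]]) - (-1)·det([[0, 1], [0, x - 1]]) + (1)·det([[0, x - 3], [0, -1]]).

Evaluating gives χ_A(x) = x^3 - 6x^2 + 12x - 8 = (x - 2)^3.

χ_A(x) = (x - 2)^3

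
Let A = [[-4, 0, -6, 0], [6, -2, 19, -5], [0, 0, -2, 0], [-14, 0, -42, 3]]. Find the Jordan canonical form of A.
J = [[-4, 0, 0, 0], [0, -2, 1, 0], [0, 0, -2, 0], [0, 0, 0, 3]]

The characteristic polynomial is det(xI - A) = (x - 3)(x + 2)^2(x + 4), so the eigenvalues are -4 (algebraic multiplicity 1), -2 (algebraic multiplicity 2), 3 (algebraic multiplicity 1).

For λ = -4: algebraic multiplicity 1 gives one 1×1 block.

For λ = -2: rank(A + 2I) = 3, rank((A + 2I)^2) = 2. The eigenspace has dimension 4 - 3 = 1, so there is 1 Jordan block; the rank sequence gives block sizes [2].

For λ = 3: algebraic multiplicity 1 gives one 1×1 block.

Assembling the blocks gives the Jordan form J above.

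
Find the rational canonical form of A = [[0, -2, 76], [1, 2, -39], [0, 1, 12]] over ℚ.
R = [[0, 0, 100], [1, 0, -65], [0, 1, 14]]

The invariant factors of A (the non-unit diagonal entries of the Smith normal form of xI - A over ℚ[x]) are (x - 5)^2(x - 4), each dividing the next. The characteristic polynomial is their product, (x - 5)^2(x - 4).

The rational canonical form is the block-diagonal matrix of companion matrices C(f_i):
R = [[0, 0, 100], [1, 0, -65], [0, 1, 14]].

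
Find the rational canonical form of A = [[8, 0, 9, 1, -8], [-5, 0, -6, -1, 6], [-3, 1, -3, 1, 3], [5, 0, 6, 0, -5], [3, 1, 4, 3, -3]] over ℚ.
The invariant factors of A (the non-unit diagonal entries of the Smith normal form of xI - A over ℚ[x]) are (x - 1)^2(x^3 + 3x + 5), each dividing the next. The characteristic polynomial is their product, (x - 1)^2(x^3 + 3x + 5).

The rational canonical form is the block-diagonal matrix of companion matrices C(f_i):
R = [[0, 0, 0, 0, -5], [1, 0, 0, 0, 7], [0, 1, 0, 0, 1], [0, 0, 1, 0, -4], [0, 0, 0, 1, 2]].

Note the characteristic polynomial does not split into linear factors over ℚ, so A has no Jordan form over ℚ; the rational canonical form exists over any field.

R = [[0, 0, 0, 0, -5], [1, 0, 0, 0, 7], [0, 1, 0, 0, 1], [0, 0, 1, 0, -4], [0, 0, 0, 1, 2]]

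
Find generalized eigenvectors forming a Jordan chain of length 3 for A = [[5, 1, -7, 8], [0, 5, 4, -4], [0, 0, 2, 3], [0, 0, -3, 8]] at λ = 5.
We seek v_1 ∈ ker((A - 5I)^3) \ ker((A - 5I)^2), then set v_{i+1} = (A - 5I) v_i.

One such chain is v_1 = [[0, 1, 1, 0]]^T, v_2 = [[-6, 4, -3, -3]]^T, v_3 = [[1, 0, 0, 0]]^T. Check: (A - 5I) v_3 = [[0, 0, 0, 0]]^T = 0.

v_1 = [[0, 1, 1, 0]]^T, v_2 = [[-6, 4, -3, -3]]^T, v_3 = [[1, 0, 0, 0]]^T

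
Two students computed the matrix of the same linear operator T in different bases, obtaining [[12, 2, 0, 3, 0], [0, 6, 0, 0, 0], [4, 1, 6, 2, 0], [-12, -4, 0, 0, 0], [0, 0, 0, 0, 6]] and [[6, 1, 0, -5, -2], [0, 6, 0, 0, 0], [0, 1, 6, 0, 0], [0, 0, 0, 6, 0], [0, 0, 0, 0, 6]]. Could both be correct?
Yes.

Two matrices over a field are similar if and only if they have the same invariant factors.

Both A and B have characteristic polynomial (x - 6)^5 and minimal polynomial (x - 6)^2. Computing further, both have invariant factors x - 6, (x - 6)^2, (x - 6)^2. Hence A and B are similar.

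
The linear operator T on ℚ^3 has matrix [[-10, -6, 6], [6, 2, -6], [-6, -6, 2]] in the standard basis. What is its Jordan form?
J = [[-4, 0, 0], [0, -4, 0], [0, 0, 2]]

The characteristic polynomial is det(xI - A) = (x - 2)(x + 4)^2, so the eigenvalues are -4 (algebraic multiplicity 2), 2 (algebraic multiplicity 1).

For λ = -4: rank(A + 4I) = 1. The eigenspace has dimension 3 - 1 = 2, so there are 2 Jordan blocks; the rank sequence gives block sizes [1, 1].

For λ = 2: algebraic multiplicity 1 gives one 1×1 block.

Assembling the blocks gives the Jordan form J above.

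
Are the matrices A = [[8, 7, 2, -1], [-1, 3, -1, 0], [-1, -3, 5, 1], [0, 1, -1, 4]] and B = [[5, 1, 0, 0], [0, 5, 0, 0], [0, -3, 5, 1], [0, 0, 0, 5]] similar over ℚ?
Yes.

Two matrices over a field are similar if and only if they have the same invariant factors.

Both A and B have characteristic polynomial (x - 5)^4 and minimal polynomial (x - 5)^2. Computing further, both have invariant factors (x - 5)^2, (x - 5)^2. Hence A and B are similar.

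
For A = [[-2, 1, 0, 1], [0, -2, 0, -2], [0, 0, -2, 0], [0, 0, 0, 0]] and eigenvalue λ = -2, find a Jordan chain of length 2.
v_1 = [[-1, 1, 0, 0]]^T, v_2 = [[1, 0, 0, 0]]^T

We seek v_1 ∈ ker((A + 2I)^2) \ ker(A + 2I), then set v_{i+1} = (A + 2I) v_i.

One such chain is v_1 = [[-1, 1, 0, 0]]^T, v_2 = [[1, 0, 0, 0]]^T. Check: (A + 2I) v_2 = [[0, 0, 0, 0]]^T = 0.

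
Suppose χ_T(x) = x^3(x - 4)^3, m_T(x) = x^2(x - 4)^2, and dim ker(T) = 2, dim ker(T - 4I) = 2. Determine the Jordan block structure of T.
Jordan blocks: (0, 2), (0, 1), (4, 2), (4, 1)

λ = 0: algebraic multiplicity 3 (exponent in χ_T), largest block size 2 (exponent in m_T), 2 blocks (geometric multiplicity). These force block sizes [2, 1].
λ = 4: algebraic multiplicity 3 (exponent in χ_T), largest block size 2 (exponent in m_T), 2 blocks (geometric multiplicity). These force block sizes [2, 1].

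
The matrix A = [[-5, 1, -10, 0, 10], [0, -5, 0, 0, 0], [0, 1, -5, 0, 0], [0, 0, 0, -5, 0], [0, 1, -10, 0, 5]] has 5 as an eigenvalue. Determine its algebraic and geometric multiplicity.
The characteristic polynomial is (x - 5)(x + 5)^4, so the factor x - 5 appears with exponent 1: the algebraic multiplicity is 1.

rank(A - 5I) = 4, so the eigenspace has dimension 5 - 4 = 1: the geometric multiplicity is 1.

algebraic multiplicity 1, geometric multiplicity 1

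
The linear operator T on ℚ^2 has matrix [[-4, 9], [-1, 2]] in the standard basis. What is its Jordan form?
J = [[-1, 1], [0, -1]]

The characteristic polynomial is det(xI - A) = (x + 1)^2, so the eigenvalues are -1 (algebraic multiplicity 2).

For λ = -1: rank(A + I) = 1, rank((A + I)^2) = 0. The eigenspace has dimension 2 - 1 = 1, so there is 1 Jordan block; the rank sequence gives block sizes [2].

Assembling the blocks gives the Jordan form J above.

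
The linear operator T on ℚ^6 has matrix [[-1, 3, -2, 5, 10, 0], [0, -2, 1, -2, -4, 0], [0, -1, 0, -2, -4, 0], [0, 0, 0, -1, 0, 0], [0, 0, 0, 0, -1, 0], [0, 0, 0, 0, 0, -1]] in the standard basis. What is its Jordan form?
J = [[-1, 1, 0, 0, 0, 0], [0, -1, 1, 0, 0, 0], [0, 0, -1, 0, 0, 0], [0, 0, 0, -1, 0, 0], [0, 0, 0, 0, -1, 0], [0, 0, 0, 0, 0, -1]]

The characteristic polynomial is det(xI - A) = (x + 1)^6, so the eigenvalues are -1 (algebraic multiplicity 6).

For λ = -1: rank(A + I) = 2, rank((A + I)^2) = 1, rank((A + I)^3) = 0. The eigenspace has dimension 6 - 2 = 4, so there are 4 Jordan blocks; the rank sequence gives block sizes [3, 1, 1, 1].

Assembling the blocks gives the Jordan form J above.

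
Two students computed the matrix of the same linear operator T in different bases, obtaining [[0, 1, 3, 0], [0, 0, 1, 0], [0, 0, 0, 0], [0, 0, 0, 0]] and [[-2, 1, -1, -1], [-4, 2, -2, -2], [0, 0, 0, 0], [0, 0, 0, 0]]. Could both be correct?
No.

Both have characteristic polynomial x^4, but the minimal polynomial of A is x^3 while the minimal polynomial of B is x^2. The minimal polynomial is a similarity invariant, so A and B are not similar.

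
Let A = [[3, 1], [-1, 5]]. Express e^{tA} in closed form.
e^{tA} = [[(1 - t)*e^{4*t}, t*e^{4*t}], [-t*e^{4*t}, (t + 1)*e^{4*t}]]

A has Jordan form J = [[4, 1], [0, 4]] with A = PJP^{-1}, so e^{tA} = P e^{tJ} P^{-1}.

For a Jordan block J_k(λ), e^{tJ_k(λ)} = e^{λt} · (I + tN + t^2 N^2/2! + ... + t^{k-1} N^{k-1}/(k-1)!) where N is the nilpotent superdiagonal part.

Assembling the blocks and conjugating back gives the entries of e^{tA} as shown above.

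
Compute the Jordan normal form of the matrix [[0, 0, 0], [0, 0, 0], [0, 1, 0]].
The characteristic polynomial is det(xI - A) = x^3, so the eigenvalues are 0 (algebraic multiplicity 3).

For λ = 0: rank(A) = 1, rank(A^2) = 0. The eigenspace has dimension 3 - 1 = 2, so there are 2 Jordan blocks; the rank sequence gives block sizes [2, 1].

Assembling the blocks gives the Jordan form J above.

J = [[0, 1, 0], [0, 0, 0], [0, 0, 0]]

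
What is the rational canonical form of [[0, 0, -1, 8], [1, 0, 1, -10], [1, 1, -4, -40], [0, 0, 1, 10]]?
R = [[0, 0, 0, 18], [1, 0, 0, -3], [0, 1, 0, 0], [0, 0, 1, 6]]

The invariant factors of A (the non-unit diagonal entries of the Smith normal form of xI - A over ℚ[x]) are (x - 6)(x^3 + 3), each dividing the next. The characteristic polynomial is their product, (x - 6)(x^3 + 3).

The rational canonical form is the block-diagonal matrix of companion matrices C(f_i):
R = [[0, 0, 0, 18], [1, 0, 0, -3], [0, 1, 0, 0], [0, 0, 1, 6]].

Note the characteristic polynomial does not split into linear factors over ℚ, so A has no Jordan form over ℚ; the rational canonical form exists over any field.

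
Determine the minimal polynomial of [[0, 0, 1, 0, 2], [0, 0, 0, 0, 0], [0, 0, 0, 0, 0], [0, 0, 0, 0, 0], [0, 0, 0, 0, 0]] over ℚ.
m_A(x) = x^2

The characteristic polynomial factors as x^5. The minimal polynomial is ∏(x - λ)^{k_λ} where k_λ is the size of the largest Jordan block at λ.

For λ = 0: rank(A) = 1, and the largest Jordan block has size 2 (the smallest k with rank(A^k) = rank(A^(k+1))).

So m_A(x) = x^2.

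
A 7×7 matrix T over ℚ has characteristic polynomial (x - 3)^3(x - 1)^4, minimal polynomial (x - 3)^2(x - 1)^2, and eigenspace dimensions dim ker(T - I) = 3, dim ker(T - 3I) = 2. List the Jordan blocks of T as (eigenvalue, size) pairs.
λ = 1: algebraic multiplicity 4 (exponent in χ_T), largest block size 2 (exponent in m_T), 3 blocks (geometric multiplicity). These force block sizes [2, 1, 1].
λ = 3: algebraic multiplicity 3 (exponent in χ_T), largest block size 2 (exponent in m_T), 2 blocks (geometric multiplicity). These force block sizes [2, 1].

Jordan blocks: (1, 2), (1, 1), (1, 1), (3, 2), (3, 1)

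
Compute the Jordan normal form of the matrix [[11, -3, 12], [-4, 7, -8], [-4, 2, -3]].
J = [[5, 1, 0], [0, 5, 0], [0, 0, 5]]

The characteristic polynomial is det(xI - A) = (x - 5)^3, so the eigenvalues are 5 (algebraic multiplicity 3).

For λ = 5: rank(A - 5I) = 1, rank((A - 5I)^2) = 0. The eigenspace has dimension 3 - 1 = 2, so there are 2 Jordan blocks; the rank sequence gives block sizes [2, 1].

Assembling the blocks gives the Jordan form J above.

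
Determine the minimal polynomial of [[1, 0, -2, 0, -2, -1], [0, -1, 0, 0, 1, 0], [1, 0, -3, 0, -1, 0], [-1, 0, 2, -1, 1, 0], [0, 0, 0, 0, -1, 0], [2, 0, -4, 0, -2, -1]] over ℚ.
The characteristic polynomial factors as (x + 1)^6. The minimal polynomial is ∏(x - λ)^{k_λ} where k_λ is the size of the largest Jordan block at λ.

For λ = -1: rank(A + I) = 3, and the largest Jordan block has size 3 (the smallest k with rank((A + I)^k) = rank((A + I)^(k+1))).

So m_A(x) = (x + 1)^3.

m_A(x) = (x + 1)^3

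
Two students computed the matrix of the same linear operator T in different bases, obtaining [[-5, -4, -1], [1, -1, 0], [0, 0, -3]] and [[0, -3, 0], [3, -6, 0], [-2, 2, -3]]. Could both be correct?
Both have characteristic polynomial (x + 3)^3, but the minimal polynomial of A is (x + 3)^3 while the minimal polynomial of B is (x + 3)^2. The minimal polynomial is a similarity invariant, so A and B are not similar.

No.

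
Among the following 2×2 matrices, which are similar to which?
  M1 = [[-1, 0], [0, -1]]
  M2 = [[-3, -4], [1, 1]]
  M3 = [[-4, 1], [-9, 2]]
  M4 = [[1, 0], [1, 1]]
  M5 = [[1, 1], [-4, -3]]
Characteristic polynomials: χ_{M1} = (x + 1)^2, χ_{M2} = (x + 1)^2, χ_{M3} = (x + 1)^2, χ_{M4} = (x - 1)^2, χ_{M5} = (x + 1)^2.

{M1}: invariant factors x + 1, x + 1.

{M2, M3, M5}: invariant factors (x + 1)^2.

{M4}: invariant factors (x - 1)^2.

Matrices are similar if and only if their invariant-factor lists agree; the partition into similarity classes is {M1}, {M2, M3, M5}, {M4}.

3 classes: {M1}, {M2, M3, M5}, {M4}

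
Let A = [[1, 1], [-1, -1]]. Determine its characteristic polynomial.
xI - A = [[x - 1, -1], [1, x + 1]].

Expanding det(xI - A) along the first row:
det(xI - A) = + (x - 1)·det([[x + 1]]) - (-1)·det([[1]]).

Evaluating gives χ_A(x) = x^2.

χ_A(x) = x^2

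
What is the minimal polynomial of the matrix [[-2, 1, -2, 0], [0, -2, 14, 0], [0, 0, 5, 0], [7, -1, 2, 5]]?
The characteristic polynomial factors as (x - 5)^2(x + 2)^2. The minimal polynomial is ∏(x - λ)^{k_λ} where k_λ is the size of the largest Jordan block at λ.

For λ = -2: rank(A + 2I) = 3, and the largest Jordan block has size 2 (the smallest k with rank((A + 2I)^k) = rank((A + 2I)^(k+1))).
For λ = 5: rank(A - 5I) = 2, and the largest Jordan block has size 1 (the smallest k with rank((A - 5I)^k) = rank((A - 5I)^(k+1))).

So m_A(x) = (x - 5)(x + 2)^2.

m_A(x) = (x - 5)(x + 2)^2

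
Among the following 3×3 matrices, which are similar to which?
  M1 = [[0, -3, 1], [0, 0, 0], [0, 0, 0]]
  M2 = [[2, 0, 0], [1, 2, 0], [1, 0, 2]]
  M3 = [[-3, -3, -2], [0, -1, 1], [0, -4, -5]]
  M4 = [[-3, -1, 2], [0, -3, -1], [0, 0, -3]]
3 classes: {M1}, {M2}, {M3, M4}

Characteristic polynomials: χ_{M1} = x^3, χ_{M2} = (x - 2)^3, χ_{M3} = (x + 3)^3, χ_{M4} = (x + 3)^3.

{M1}: invariant factors x, x^2.

{M2}: invariant factors x - 2, (x - 2)^2.

{M3, M4}: invariant factors (x + 3)^3.

Matrices are similar if and only if their invariant-factor lists agree; the partition into similarity classes is {M1}, {M2}, {M3, M4}.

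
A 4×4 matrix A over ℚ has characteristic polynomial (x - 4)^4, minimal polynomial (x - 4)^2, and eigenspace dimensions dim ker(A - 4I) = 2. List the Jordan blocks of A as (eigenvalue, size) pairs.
λ = 4: algebraic multiplicity 4 (exponent in χ_A), largest block size 2 (exponent in m_A), 2 blocks (geometric multiplicity). These force block sizes [2, 2].

Jordan blocks: (4, 2), (4, 2)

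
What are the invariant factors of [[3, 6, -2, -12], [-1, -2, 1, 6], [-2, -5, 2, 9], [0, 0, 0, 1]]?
x - 1, (x - 1)^3

The Jordan structure of A has elementary divisors (x - 1)^3, (x - 1). Arranging the block sizes at each eigenvalue in decreasing order and taking row products gives the invariant factors.

Invariant factors (smallest first, each dividing the next): x - 1, (x - 1)^3.

Check: the last factor (x - 1)^3 is the minimal polynomial, and the product (x - 1)^4 is the characteristic polynomial.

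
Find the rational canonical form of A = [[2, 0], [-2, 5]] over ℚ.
The invariant factors of A (the non-unit diagonal entries of the Smith normal form of xI - A over ℚ[x]) are (x - 5)(x - 2), each dividing the next. The characteristic polynomial is their product, (x - 5)(x - 2).

The rational canonical form is the block-diagonal matrix of companion matrices C(f_i):
R = [[0, -10], [1, 7]].

R = [[0, -10], [1, 7]]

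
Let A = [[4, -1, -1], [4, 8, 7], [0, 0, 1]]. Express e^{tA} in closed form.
e^{tA} = [[(1 - 2*t)*e^{6*t}, -t*e^{6*t}, -t*e^{6*t}], [4*t*e^{6*t}, (2*t + 1)*e^{6*t}, 2*t*e^{6*t} + e^{6*t} - e^{t}], [0, 0, e^{t}]]

A has Jordan form J = [[1, 0, 0], [0, 6, 1], [0, 0, 6]] with A = PJP^{-1}, so e^{tA} = P e^{tJ} P^{-1}.

For a Jordan block J_k(λ), e^{tJ_k(λ)} = e^{λt} · (I + tN + t^2 N^2/2! + ... + t^{k-1} N^{k-1}/(k-1)!) where N is the nilpotent superdiagonal part.

Assembling the blocks and conjugating back gives the entries of e^{tA} as shown above.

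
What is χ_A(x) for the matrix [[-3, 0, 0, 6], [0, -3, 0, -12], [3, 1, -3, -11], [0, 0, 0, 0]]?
xI - A = [[x + 3, 0, 0, -6], [0, x + 3, 0, 12], [-3, -1, x + 3, 11], [0, 0, 0, x]].

Expanding det(xI - A) along the first row:
det(xI - A) = + (x + 3)·det([[x + 3, 0, 12], [-1, x + 3, 11], [0, 0, x]]) - (0)·det([[0, 0, 12], [-3, x + 3, 11], [0, 0, x]]) + (0)·det([[0, x + 3, 12], [-3, -1, 11], [0, 0, x]]) - (-6)·det([[0, x + 3, 0], [-3, -1, x + 3], [0, 0, 0]]).

Evaluating gives χ_A(x) = x^4 + 9x^3 + 27x^2 + 27x = x(x + 3)^3.

χ_A(x) = x(x + 3)^3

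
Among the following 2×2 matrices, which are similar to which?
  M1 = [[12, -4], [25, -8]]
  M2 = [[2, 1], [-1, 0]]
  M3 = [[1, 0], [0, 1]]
3 classes: {M1}, {M2}, {M3}

Characteristic polynomials: χ_{M1} = (x - 2)^2, χ_{M2} = (x - 1)^2, χ_{M3} = (x - 1)^2.

{M1}: invariant factors (x - 2)^2.

{M2}: invariant factors (x - 1)^2.

{M3}: invariant factors x - 1, x - 1.

Matrices are similar if and only if their invariant-factor lists agree; the partition into similarity classes is {M1}, {M2}, {M3}.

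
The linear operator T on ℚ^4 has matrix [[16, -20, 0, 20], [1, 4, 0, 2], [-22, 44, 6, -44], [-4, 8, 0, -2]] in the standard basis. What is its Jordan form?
J = [[6, 1, 0, 0], [0, 6, 0, 0], [0, 0, 6, 0], [0, 0, 0, 6]]

The characteristic polynomial is det(xI - A) = (x - 6)^4, so the eigenvalues are 6 (algebraic multiplicity 4).

For λ = 6: rank(A - 6I) = 1, rank((A - 6I)^2) = 0. The eigenspace has dimension 4 - 1 = 3, so there are 3 Jordan blocks; the rank sequence gives block sizes [2, 1, 1].

Assembling the blocks gives the Jordan form J above.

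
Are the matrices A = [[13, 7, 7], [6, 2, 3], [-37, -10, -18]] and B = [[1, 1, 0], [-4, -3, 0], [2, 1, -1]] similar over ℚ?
No.

Both have characteristic polynomial (x + 1)^3, but the minimal polynomial of A is (x + 1)^3 while the minimal polynomial of B is (x + 1)^2. The minimal polynomial is a similarity invariant, so A and B are not similar.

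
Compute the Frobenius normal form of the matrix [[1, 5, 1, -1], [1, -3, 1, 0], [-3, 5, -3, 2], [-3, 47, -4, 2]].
R = [[0, 0, 0, 12], [1, 0, 0, 23], [0, 1, 0, 9], [0, 0, 1, -3]]

The invariant factors of A (the non-unit diagonal entries of the Smith normal form of xI - A over ℚ[x]) are (x - 3)(x + 1)^2(x + 4), each dividing the next. The characteristic polynomial is their product, (x - 3)(x + 1)^2(x + 4).

The rational canonical form is the block-diagonal matrix of companion matrices C(f_i):
R = [[0, 0, 0, 12], [1, 0, 0, 23], [0, 1, 0, 9], [0, 0, 1, -3]].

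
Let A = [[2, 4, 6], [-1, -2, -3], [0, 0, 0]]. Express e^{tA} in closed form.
A has Jordan form J = [[0, 1, 0], [0, 0, 0], [0, 0, 0]] with A = PJP^{-1}, so e^{tA} = P e^{tJ} P^{-1}.

For a Jordan block J_k(λ), e^{tJ_k(λ)} = e^{λt} · (I + tN + t^2 N^2/2! + ... + t^{k-1} N^{k-1}/(k-1)!) where N is the nilpotent superdiagonal part.

Assembling the blocks and conjugating back gives the entries of e^{tA} as shown above.

e^{tA} = [[2*t + 1, 4*t, 6*t], [-t, 1 - 2*t, -3*t], [0, 0, 1]]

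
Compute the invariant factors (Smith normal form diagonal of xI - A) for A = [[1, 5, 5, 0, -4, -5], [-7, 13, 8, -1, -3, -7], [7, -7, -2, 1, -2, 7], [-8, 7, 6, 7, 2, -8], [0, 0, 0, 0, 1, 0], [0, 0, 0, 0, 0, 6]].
The Jordan structure of A has elementary divisors (x - 1)^2, (x - 6)^3, (x - 6). Arranging the block sizes at each eigenvalue in decreasing order and taking row products gives the invariant factors.

Invariant factors (smallest first, each dividing the next): x - 6, (x - 6)^3(x - 1)^2.

Check: the last factor (x - 6)^3(x - 1)^2 is the minimal polynomial, and the product (x - 6)^4(x - 1)^2 is the characteristic polynomial.

x - 6, (x - 6)^3(x - 1)^2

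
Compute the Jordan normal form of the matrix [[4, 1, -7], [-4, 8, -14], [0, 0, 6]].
J = [[6, 1, 0], [0, 6, 0], [0, 0, 6]]

The characteristic polynomial is det(xI - A) = (x - 6)^3, so the eigenvalues are 6 (algebraic multiplicity 3).

For λ = 6: rank(A - 6I) = 1, rank((A - 6I)^2) = 0. The eigenspace has dimension 3 - 1 = 2, so there are 2 Jordan blocks; the rank sequence gives block sizes [2, 1].

Assembling the blocks gives the Jordan form J above.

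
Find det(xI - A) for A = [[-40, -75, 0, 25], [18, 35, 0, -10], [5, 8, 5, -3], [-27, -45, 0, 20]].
xI - A = [[x + 40, 75, 0, -25], [-18, x - 35, 0, 10], [-5, -8, x - 5, 3], [27, 45, 0, x - 20]].

Expanding det(xI - A) along the first row:
det(xI - A) = + (x + 40)·det([[x - 35, 0, 10], [-8, x - 5, 3], [45, 0, x - 20]]) - (75)·det([[-18, 0, 10], [-5, x - 5, 3], [27, 0, x - 20]]) + (0)·det([[-18, x - 35, 10], [-5, -8, 3], [27, 45, x - 20]]) - (-25)·det([[-18, x - 35, 0], [-5, -8, x - 5], [27, 45, 0]]).

Evaluating gives χ_A(x) = x^4 - 20x^3 + 150x^2 - 500x + 625 = (x - 5)^4.

χ_A(x) = (x - 5)^4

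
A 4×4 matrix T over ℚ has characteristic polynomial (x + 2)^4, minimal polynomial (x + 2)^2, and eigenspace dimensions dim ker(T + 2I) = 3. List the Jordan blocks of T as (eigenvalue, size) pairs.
λ = -2: algebraic multiplicity 4 (exponent in χ_T), largest block size 2 (exponent in m_T), 3 blocks (geometric multiplicity). These force block sizes [2, 1, 1].

Jordan blocks: (-2, 2), (-2, 1), (-2, 1)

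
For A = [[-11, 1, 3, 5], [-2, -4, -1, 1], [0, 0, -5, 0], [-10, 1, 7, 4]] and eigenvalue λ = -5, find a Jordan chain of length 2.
We seek v_1 ∈ ker((A + 5I)^2) \ ker(A + 5I), then set v_{i+1} = (A + 5I) v_i.

One such chain is v_1 = [[0, 1, 0, 0]]^T, v_2 = [[1, 1, 0, 1]]^T. Check: (A + 5I) v_2 = [[0, 0, 0, 0]]^T = 0.

v_1 = [[0, 1, 0, 0]]^T, v_2 = [[1, 1, 0, 1]]^T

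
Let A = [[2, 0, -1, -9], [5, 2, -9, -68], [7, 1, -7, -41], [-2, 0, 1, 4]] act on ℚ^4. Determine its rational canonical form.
R = [[0, 0, 0, -5], [1, 0, 0, 8], [0, 1, 0, -3], [0, 0, 1, 1]]

The invariant factors of A (the non-unit diagonal entries of the Smith normal form of xI - A over ℚ[x]) are (x - 1)(x^3 + 3x - 5), each dividing the next. The characteristic polynomial is their product, (x - 1)(x^3 + 3x - 5).

The rational canonical form is the block-diagonal matrix of companion matrices C(f_i):
R = [[0, 0, 0, -5], [1, 0, 0, 8], [0, 1, 0, -3], [0, 0, 1, 1]].

Note the characteristic polynomial does not split into linear factors over ℚ, so A has no Jordan form over ℚ; the rational canonical form exists over any field.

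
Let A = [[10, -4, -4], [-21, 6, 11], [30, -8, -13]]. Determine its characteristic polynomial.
χ_A(x) = (x - 4)^2(x + 5)

xI - A = [[x - 10, 4, 4], [21, x - 6, -11], [-30, 8, x + 13]].

Expanding det(xI - A) along the first row:
det(xI - A) = + (x - 10)·det([[x - 6, -11], [8, x + 13]]) - (4)·det([[21, -11], [-30, x + 13]]) + (4)·det([[21, x - 6], [-30, 8]]).

Evaluating gives χ_A(x) = x^3 - 3x^2 - 24x + 80 = (x - 4)^2(x + 5).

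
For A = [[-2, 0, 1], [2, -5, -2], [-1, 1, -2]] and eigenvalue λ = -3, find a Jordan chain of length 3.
We seek v_1 ∈ ker((A + 3I)^3) \ ker((A + 3I)^2), then set v_{i+1} = (A + 3I) v_i.

One such chain is v_1 = [[-4, -7, 4]]^T, v_2 = [[0, -2, 1]]^T, v_3 = [[1, 2, -1]]^T. Check: (A + 3I) v_3 = [[0, 0, 0]]^T = 0.

v_1 = [[-4, -7, 4]]^T, v_2 = [[0, -2, 1]]^T, v_3 = [[1, 2, -1]]^T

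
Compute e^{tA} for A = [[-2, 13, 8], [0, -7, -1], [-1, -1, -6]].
A has Jordan form J = [[-5, 1, 0], [0, -5, 1], [0, 0, -5]] with A = PJP^{-1}, so e^{tA} = P e^{tJ} P^{-1}.

For a Jordan block J_k(λ), e^{tJ_k(λ)} = e^{λt} · (I + tN + t^2 N^2/2! + ... + t^{k-1} N^{k-1}/(k-1)!) where N is the nilpotent superdiagonal part.

Assembling the blocks and conjugating back gives the entries of e^{tA} as shown above.

e^{tA} = [[(t^2 + 6*t + 2)*e^{-5*t}/2, t*(5*t + 26)*e^{-5*t}/2, t*(3*t + 16)*e^{-5*t}/2], [t^2*e^{-5*t}/2, (5*t^2 - 4*t + 2)*e^{-5*t}/2, t*(3*t - 2)*e^{-5*t}/2], [t*(-t - 1)*e^{-5*t}, -t*(5*t + 1)*e^{-5*t}, (-3*t^2 - t + 1)*e^{-5*t}]]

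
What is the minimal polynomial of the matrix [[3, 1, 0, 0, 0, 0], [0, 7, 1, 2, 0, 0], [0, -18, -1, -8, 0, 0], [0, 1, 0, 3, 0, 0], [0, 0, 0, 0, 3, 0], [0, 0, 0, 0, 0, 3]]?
m_A(x) = (x - 3)^3

The characteristic polynomial factors as (x - 3)^6. The minimal polynomial is ∏(x - λ)^{k_λ} where k_λ is the size of the largest Jordan block at λ.

For λ = 3: rank(A - 3I) = 2, and the largest Jordan block has size 3 (the smallest k with rank((A - 3I)^k) = rank((A - 3I)^(k+1))).

So m_A(x) = (x - 3)^3.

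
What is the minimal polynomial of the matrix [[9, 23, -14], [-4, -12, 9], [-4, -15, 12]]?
The characteristic polynomial factors as (x - 3)^3. The minimal polynomial is ∏(x - λ)^{k_λ} where k_λ is the size of the largest Jordan block at λ.

For λ = 3: rank(A - 3I) = 2, and the largest Jordan block has size 3 (the smallest k with rank((A - 3I)^k) = rank((A - 3I)^(k+1))).

So m_A(x) = (x - 3)^3.

m_A(x) = (x - 3)^3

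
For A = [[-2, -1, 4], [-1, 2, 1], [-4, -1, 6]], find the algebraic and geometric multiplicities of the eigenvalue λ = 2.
algebraic multiplicity 3, geometric multiplicity 1

The characteristic polynomial is (x - 2)^3, so the factor x - 2 appears with exponent 3: the algebraic multiplicity is 3.

rank(A - 2I) = 2, so the eigenspace has dimension 3 - 2 = 1: the geometric multiplicity is 1.

Since 1 < 3, A is not diagonalizable.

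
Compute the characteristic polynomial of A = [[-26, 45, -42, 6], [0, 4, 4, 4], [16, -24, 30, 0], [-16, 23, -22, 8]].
xI - A = [[x + 26, -45, 42, -6], [0, x - 4, -4, -4], [-16, 24, x - 30, 0], [16, -23, 22, x - 8]].

Expanding det(xI - A) along the first row:
det(xI - A) = + (x + 26)·det([[x - 4, -4, -4], [24, x - 30, 0], [-23, 22, x - 8]]) - (-45)·det([[0, -4, -4], [-16, x - 30, 0], [16, 22, x - 8]]) + (42)·det([[0, x - 4, -4], [-16, 24, 0], [16, -23, x - 8]]) - (-6)·det([[0, x - 4, -4], [-16, 24, x - 30], [16, -23, 22]]).

Evaluating gives χ_A(x) = x^4 - 16x^3 + 72x^2 - 432 = (x - 6)^3(x + 2).

χ_A(x) = (x - 6)^3(x + 2)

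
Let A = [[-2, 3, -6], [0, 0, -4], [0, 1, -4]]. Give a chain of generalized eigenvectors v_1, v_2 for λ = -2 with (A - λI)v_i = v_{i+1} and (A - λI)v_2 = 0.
v_1 = [[-2, -1, -1]]^T, v_2 = [[3, 2, 1]]^T

We seek v_1 ∈ ker((A + 2I)^2) \ ker(A + 2I), then set v_{i+1} = (A + 2I) v_i.

One such chain is v_1 = [[-2, -1, -1]]^T, v_2 = [[3, 2, 1]]^T. Check: (A + 2I) v_2 = [[0, 0, 0]]^T = 0.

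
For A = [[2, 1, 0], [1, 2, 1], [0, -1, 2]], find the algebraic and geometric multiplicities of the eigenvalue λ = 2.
The characteristic polynomial is (x - 2)^3, so the factor x - 2 appears with exponent 3: the algebraic multiplicity is 3.

rank(A - 2I) = 2, so the eigenspace has dimension 3 - 2 = 1: the geometric multiplicity is 1.

Since 1 < 3, A is not diagonalizable.

algebraic multiplicity 3, geometric multiplicity 1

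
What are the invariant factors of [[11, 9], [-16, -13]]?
(x + 1)^2

The Jordan structure of A has elementary divisors (x + 1)^2. Arranging the block sizes at each eigenvalue in decreasing order and taking row products gives the invariant factors.

Invariant factors (smallest first, each dividing the next): (x + 1)^2.

Check: the last factor (x + 1)^2 is the minimal polynomial, and the product (x + 1)^2 is the characteristic polynomial.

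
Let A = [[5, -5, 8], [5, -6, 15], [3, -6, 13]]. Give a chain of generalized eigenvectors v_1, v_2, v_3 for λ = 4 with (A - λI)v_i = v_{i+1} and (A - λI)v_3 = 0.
We seek v_1 ∈ ker((A - 4I)^3) \ ker((A - 4I)^2), then set v_{i+1} = (A - 4I) v_i.

One such chain is v_1 = [[-1, -2, -1]]^T, v_2 = [[1, 0, 0]]^T, v_3 = [[1, 5, 3]]^T. Check: (A - 4I) v_3 = [[0, 0, 0]]^T = 0.

v_1 = [[-1, -2, -1]]^T, v_2 = [[1, 0, 0]]^T, v_3 = [[1, 5, 3]]^T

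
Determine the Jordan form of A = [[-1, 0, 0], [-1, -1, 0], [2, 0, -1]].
The characteristic polynomial is det(xI - A) = (x + 1)^3, so the eigenvalues are -1 (algebraic multiplicity 3).

For λ = -1: rank(A + I) = 1, rank((A + I)^2) = 0. The eigenspace has dimension 3 - 1 = 2, so there are 2 Jordan blocks; the rank sequence gives block sizes [2, 1].

Assembling the blocks gives the Jordan form J above.

J = [[-1, 1, 0], [0, -1, 0], [0, 0, -1]]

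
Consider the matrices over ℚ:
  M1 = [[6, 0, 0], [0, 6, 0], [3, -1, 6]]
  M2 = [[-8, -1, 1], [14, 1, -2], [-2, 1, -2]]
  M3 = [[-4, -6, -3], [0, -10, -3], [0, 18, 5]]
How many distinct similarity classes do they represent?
3 classes: {M1}, {M2}, {M3}

Characteristic polynomials: χ_{M1} = (x - 6)^3, χ_{M2} = (x + 1)(x + 4)^2, χ_{M3} = (x + 1)(x + 4)^2.

{M1}: invariant factors x - 6, (x - 6)^2.

{M2}: invariant factors (x + 1)(x + 4)^2.

{M3}: invariant factors x + 4, (x + 1)(x + 4).

Matrices are similar if and only if their invariant-factor lists agree; the partition into similarity classes is {M1}, {M2}, {M3}.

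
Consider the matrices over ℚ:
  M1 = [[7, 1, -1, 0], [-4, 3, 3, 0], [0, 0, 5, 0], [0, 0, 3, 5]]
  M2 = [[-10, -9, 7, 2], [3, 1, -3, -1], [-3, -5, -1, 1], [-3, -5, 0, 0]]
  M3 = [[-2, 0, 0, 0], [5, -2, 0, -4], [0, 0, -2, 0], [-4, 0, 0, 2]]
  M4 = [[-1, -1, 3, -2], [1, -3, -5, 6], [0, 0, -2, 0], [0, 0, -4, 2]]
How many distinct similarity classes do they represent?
Characteristic polynomials: χ_{M1} = (x - 5)^4, χ_{M2} = (x + 1)^2(x + 4)^2, χ_{M3} = (x - 2)(x + 2)^3, χ_{M4} = (x - 2)(x + 2)^3.

{M1}: invariant factors x - 5, (x - 5)^3.

{M2}: invariant factors (x + 1)^2(x + 4)^2.

{M3, M4}: invariant factors x + 2, (x - 2)(x + 2)^2.

Matrices are similar if and only if their invariant-factor lists agree; the partition into similarity classes is {M1}, {M2}, {M3, M4}.

3 classes: {M1}, {M2}, {M3, M4}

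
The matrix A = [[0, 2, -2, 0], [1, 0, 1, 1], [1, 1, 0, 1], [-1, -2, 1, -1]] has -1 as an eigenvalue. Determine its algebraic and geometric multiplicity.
The characteristic polynomial is x^3(x + 1), so the factor x + 1 appears with exponent 1: the algebraic multiplicity is 1.

rank(A + I) = 3, so the eigenspace has dimension 4 - 3 = 1: the geometric multiplicity is 1.

algebraic multiplicity 1, geometric multiplicity 1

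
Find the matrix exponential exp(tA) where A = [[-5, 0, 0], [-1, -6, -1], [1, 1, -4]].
A has Jordan form J = [[-5, 1, 0], [0, -5, 0], [0, 0, -5]] with A = PJP^{-1}, so e^{tA} = P e^{tJ} P^{-1}.

For a Jordan block J_k(λ), e^{tJ_k(λ)} = e^{λt} · (I + tN + t^2 N^2/2! + ... + t^{k-1} N^{k-1}/(k-1)!) where N is the nilpotent superdiagonal part.

Assembling the blocks and conjugating back gives the entries of e^{tA} as shown above.

e^{tA} = [[e^{-5*t}, 0, 0], [-t*e^{-5*t}, (1 - t)*e^{-5*t}, -t*e^{-5*t}], [t*e^{-5*t}, t*e^{-5*t}, (t + 1)*e^{-5*t}]]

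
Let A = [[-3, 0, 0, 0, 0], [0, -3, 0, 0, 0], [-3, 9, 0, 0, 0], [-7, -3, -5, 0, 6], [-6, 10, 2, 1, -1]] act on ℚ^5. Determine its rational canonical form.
The invariant factors of A (the non-unit diagonal entries of the Smith normal form of xI - A over ℚ[x]) are x + 3, x + 3, x(x - 2)(x + 3), each dividing the next. The characteristic polynomial is their product, x(x - 2)(x + 3)^3.

The rational canonical form is the block-diagonal matrix of companion matrices C(f_i):
R = [[-3, 0, 0, 0, 0], [0, -3, 0, 0, 0], [0, 0, 0, 0, 0], [0, 0, 1, 0, 6], [0, 0, 0, 1, -1]].

R = [[-3, 0, 0, 0, 0], [0, -3, 0, 0, 0], [0, 0, 0, 0, 0], [0, 0, 1, 0, 6], [0, 0, 0, 1, -1]]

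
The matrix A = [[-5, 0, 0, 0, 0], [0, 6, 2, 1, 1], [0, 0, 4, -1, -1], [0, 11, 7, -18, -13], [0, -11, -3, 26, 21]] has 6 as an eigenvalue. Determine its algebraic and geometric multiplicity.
algebraic multiplicity 3, geometric multiplicity 2

The characteristic polynomial is (x - 6)^3(x + 5)^2, so the factor x - 6 appears with exponent 3: the algebraic multiplicity is 3.

rank(A - 6I) = 3, so the eigenspace has dimension 5 - 3 = 2: the geometric multiplicity is 2.

Since 2 < 3, A is not diagonalizable.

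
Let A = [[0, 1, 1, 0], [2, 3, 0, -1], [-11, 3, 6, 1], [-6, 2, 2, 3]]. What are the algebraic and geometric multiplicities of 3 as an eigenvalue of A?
algebraic multiplicity 4, geometric multiplicity 2

The characteristic polynomial is (x - 3)^4, so the factor x - 3 appears with exponent 4: the algebraic multiplicity is 4.

rank(A - 3I) = 2, so the eigenspace has dimension 4 - 2 = 2: the geometric multiplicity is 2.

Since 2 < 4, A is not diagonalizable.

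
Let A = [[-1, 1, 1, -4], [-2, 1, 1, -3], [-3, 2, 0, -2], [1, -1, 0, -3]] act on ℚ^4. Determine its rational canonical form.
The invariant factors of A (the non-unit diagonal entries of the Smith normal form of xI - A over ℚ[x]) are (x + 3)(x^3 + 3x + 3), each dividing the next. The characteristic polynomial is their product, (x + 3)(x^3 + 3x + 3).

The rational canonical form is the block-diagonal matrix of companion matrices C(f_i):
R = [[0, 0, 0, -9], [1, 0, 0, -12], [0, 1, 0, -3], [0, 0, 1, -3]].

Note the characteristic polynomial does not split into linear factors over ℚ, so A has no Jordan form over ℚ; the rational canonical form exists over any field.

R = [[0, 0, 0, -9], [1, 0, 0, -12], [0, 1, 0, -3], [0, 0, 1, -3]]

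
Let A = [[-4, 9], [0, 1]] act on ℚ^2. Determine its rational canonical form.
The invariant factors of A (the non-unit diagonal entries of the Smith normal form of xI - A over ℚ[x]) are (x - 1)(x + 4), each dividing the next. The characteristic polynomial is their product, (x - 1)(x + 4).

The rational canonical form is the block-diagonal matrix of companion matrices C(f_i):
R = [[0, 4], [1, -3]].

R = [[0, 4], [1, -3]]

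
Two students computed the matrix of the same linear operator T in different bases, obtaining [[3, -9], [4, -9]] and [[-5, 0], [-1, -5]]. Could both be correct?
trace(A) = -6 but trace(B) = -10. The trace is a similarity invariant, so A and B are not similar.

No.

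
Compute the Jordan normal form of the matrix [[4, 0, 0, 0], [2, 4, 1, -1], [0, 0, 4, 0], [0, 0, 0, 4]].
J = [[4, 1, 0, 0], [0, 4, 0, 0], [0, 0, 4, 0], [0, 0, 0, 4]]

The characteristic polynomial is det(xI - A) = (x - 4)^4, so the eigenvalues are 4 (algebraic multiplicity 4).

For λ = 4: rank(A - 4I) = 1, rank((A - 4I)^2) = 0. The eigenspace has dimension 4 - 1 = 3, so there are 3 Jordan blocks; the rank sequence gives block sizes [2, 1, 1].

Assembling the blocks gives the Jordan form J above.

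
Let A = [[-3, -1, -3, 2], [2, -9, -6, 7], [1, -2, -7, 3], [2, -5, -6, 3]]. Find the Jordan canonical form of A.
The characteristic polynomial is det(xI - A) = (x + 4)^4, so the eigenvalues are -4 (algebraic multiplicity 4).

For λ = -4: rank(A + 4I) = 2, rank((A + 4I)^2) = 0. The eigenspace has dimension 4 - 2 = 2, so there are 2 Jordan blocks; the rank sequence gives block sizes [2, 2].

Assembling the blocks gives the Jordan form J above.

J = [[-4, 1, 0, 0], [0, -4, 0, 0], [0, 0, -4, 1], [0, 0, 0, -4]]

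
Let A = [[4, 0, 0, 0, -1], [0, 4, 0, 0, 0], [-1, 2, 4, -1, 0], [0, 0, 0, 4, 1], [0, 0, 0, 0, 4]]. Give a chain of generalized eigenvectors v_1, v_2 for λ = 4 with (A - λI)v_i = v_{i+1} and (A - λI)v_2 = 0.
v_1 = [[-2, 0, 0, 2, 1]]^T, v_2 = [[-1, 0, 0, 1, 0]]^T

We seek v_1 ∈ ker((A - 4I)^2) \ ker(A - 4I), then set v_{i+1} = (A - 4I) v_i.

One such chain is v_1 = [[-2, 0, 0, 2, 1]]^T, v_2 = [[-1, 0, 0, 1, 0]]^T. Check: (A - 4I) v_2 = [[0, 0, 0, 0, 0]]^T = 0.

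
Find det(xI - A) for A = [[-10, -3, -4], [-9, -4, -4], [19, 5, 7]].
χ_A(x) = (x + 1)^2(x + 5)

xI - A = [[x + 10, 3, 4], [9, x + 4, 4], [-19, -5, x - 7]].

Expanding det(xI - A) along the first row:
det(xI - A) = + (x + 10)·det([[x + 4, 4], [-5, x - 7]]) - (3)·det([[9, 4], [-19, x - 7]]) + (4)·det([[9, x + 4], [-19, -5]]).

Evaluating gives χ_A(x) = x^3 + 7x^2 + 11x + 5 = (x + 1)^2(x + 5).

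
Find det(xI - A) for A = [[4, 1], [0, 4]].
χ_A(x) = (x - 4)^2

xI - A = [[x - 4, -1], [0, x - 4]].

Expanding det(xI - A) along the first row:
det(xI - A) = + (x - 4)·det([[x - 4]]) - (-1)·det([[0]]).

Evaluating gives χ_A(x) = x^2 - 8x + 16 = (x - 4)^2.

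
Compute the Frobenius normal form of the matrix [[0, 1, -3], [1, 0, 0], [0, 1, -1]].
The invariant factors of A (the non-unit diagonal entries of the Smith normal form of xI - A over ℚ[x]) are (x + 2)(x^2 - x + 1), each dividing the next. The characteristic polynomial is their product, (x + 2)(x^2 - x + 1).

The rational canonical form is the block-diagonal matrix of companion matrices C(f_i):
R = [[0, 0, -2], [1, 0, 1], [0, 1, -1]].

Note the characteristic polynomial does not split into linear factors over ℚ, so A has no Jordan form over ℚ; the rational canonical form exists over any field.

R = [[0, 0, -2], [1, 0, 1], [0, 1, -1]]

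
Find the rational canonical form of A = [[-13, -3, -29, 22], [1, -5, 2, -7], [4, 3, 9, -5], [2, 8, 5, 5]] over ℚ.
R = [[0, 0, 0, -4], [1, 0, 0, -8], [0, 1, 0, -8], [0, 0, 1, -4]]

The invariant factors of A (the non-unit diagonal entries of the Smith normal form of xI - A over ℚ[x]) are (x^2 + 2x + 2)^2, each dividing the next. The characteristic polynomial is their product, (x^2 + 2x + 2)^2.

The rational canonical form is the block-diagonal matrix of companion matrices C(f_i):
R = [[0, 0, 0, -4], [1, 0, 0, -8], [0, 1, 0, -8], [0, 0, 1, -4]].

Note the characteristic polynomial does not split into linear factors over ℚ, so A has no Jordan form over ℚ; the rational canonical form exists over any field.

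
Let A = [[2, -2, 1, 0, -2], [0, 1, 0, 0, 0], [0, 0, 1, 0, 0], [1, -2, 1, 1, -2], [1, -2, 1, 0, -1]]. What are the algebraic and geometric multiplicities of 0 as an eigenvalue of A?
algebraic multiplicity 1, geometric multiplicity 1

The characteristic polynomial is x(x - 1)^4, so the factor x appears with exponent 1: the algebraic multiplicity is 1.

rank(A) = 4, so the eigenspace has dimension 5 - 4 = 1: the geometric multiplicity is 1.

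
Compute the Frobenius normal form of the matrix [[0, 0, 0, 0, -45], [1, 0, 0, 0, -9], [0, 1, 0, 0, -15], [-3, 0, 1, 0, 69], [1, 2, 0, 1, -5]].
The invariant factors of A (the non-unit diagonal entries of the Smith normal form of xI - A over ℚ[x]) are (x + 5)(x^2 - 3)^2, each dividing the next. The characteristic polynomial is their product, (x + 5)(x^2 - 3)^2.

The rational canonical form is the block-diagonal matrix of companion matrices C(f_i):
R = [[0, 0, 0, 0, -45], [1, 0, 0, 0, -9], [0, 1, 0, 0, 30], [0, 0, 1, 0, 6], [0, 0, 0, 1, -5]].

Note the characteristic polynomial does not split into linear factors over ℚ, so A has no Jordan form over ℚ; the rational canonical form exists over any field.

R = [[0, 0, 0, 0, -45], [1, 0, 0, 0, -9], [0, 1, 0, 0, 30], [0, 0, 1, 0, 6], [0, 0, 0, 1, -5]]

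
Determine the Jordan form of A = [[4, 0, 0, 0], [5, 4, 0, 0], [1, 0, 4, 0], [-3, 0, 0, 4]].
The characteristic polynomial is det(xI - A) = (x - 4)^4, so the eigenvalues are 4 (algebraic multiplicity 4).

For λ = 4: rank(A - 4I) = 1, rank((A - 4I)^2) = 0. The eigenspace has dimension 4 - 1 = 3, so there are 3 Jordan blocks; the rank sequence gives block sizes [2, 1, 1].

Assembling the blocks gives the Jordan form J above.

J = [[4, 1, 0, 0], [0, 4, 0, 0], [0, 0, 4, 0], [0, 0, 0, 4]]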